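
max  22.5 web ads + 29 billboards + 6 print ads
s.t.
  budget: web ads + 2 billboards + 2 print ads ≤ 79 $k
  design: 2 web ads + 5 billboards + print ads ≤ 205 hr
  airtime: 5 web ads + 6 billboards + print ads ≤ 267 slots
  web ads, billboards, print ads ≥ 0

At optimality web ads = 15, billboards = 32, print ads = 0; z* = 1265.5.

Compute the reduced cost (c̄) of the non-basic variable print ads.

-3

At the optimum: budget uses 79 of 79 (binding); design uses 190 of 205 (slack = 15); airtime uses 267 of 267 (binding).
By complementary slackness, y = 0 for the non-binding constraint.
Dual feasibility on the basic columns requires 1·y_budget + 5·y_airtime = 22.5, 2·y_budget + 6·y_airtime = 29.
This yields shadow prices y_budget = 2.5, y_airtime = 4.
Reduced cost of print ads: c₃ − yᵀa₃ = 6 − (2.5·2 + 4·1) = 6 − 9 = -3.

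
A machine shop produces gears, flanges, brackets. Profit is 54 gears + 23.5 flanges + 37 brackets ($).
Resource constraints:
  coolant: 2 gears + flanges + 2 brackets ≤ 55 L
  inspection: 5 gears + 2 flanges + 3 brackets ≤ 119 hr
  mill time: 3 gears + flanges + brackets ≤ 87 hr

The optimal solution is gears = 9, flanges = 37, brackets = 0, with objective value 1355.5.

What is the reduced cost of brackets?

Binding: coolant and inspection. Non-binding: mill time (23 unused).
Slack constraints have shadow price 0 (complementary slackness).
From A_Bᵀ y = c: 2·y_coolant + 5·y_inspection = 54; 1·y_coolant + 2·y_inspection = 23.5.
→ y_coolant = 9.5 and y_inspection = 7.
Reduced cost of brackets: c₃ − yᵀa₃ = 37 − (9.5·2 + 7·3) = 37 − 40 = -3.

-3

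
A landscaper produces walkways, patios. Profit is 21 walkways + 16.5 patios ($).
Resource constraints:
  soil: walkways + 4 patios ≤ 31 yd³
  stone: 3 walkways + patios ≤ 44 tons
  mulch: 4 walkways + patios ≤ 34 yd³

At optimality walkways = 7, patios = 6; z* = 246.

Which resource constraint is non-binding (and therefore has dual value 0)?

stone

soil: 31/31 (binding)
stone: 27/44 (slack 17)
mulch: 34/34 (binding)
By complementary slackness, a constraint with positive slack has shadow price 0 → stone.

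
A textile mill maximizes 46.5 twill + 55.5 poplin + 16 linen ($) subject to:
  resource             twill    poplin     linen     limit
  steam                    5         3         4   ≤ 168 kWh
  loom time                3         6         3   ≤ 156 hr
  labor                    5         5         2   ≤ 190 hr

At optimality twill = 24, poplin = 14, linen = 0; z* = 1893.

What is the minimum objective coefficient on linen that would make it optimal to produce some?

At the optimum: steam uses 162 of 168 (slack = 6); loom time uses 156 of 156 (binding); labor uses 190 of 190 (binding).
Since steam is not tight, its dual is 0.
The binding rows give the dual system: 3·y_loom time + 5·y_labor = 46.5 and 6·y_loom time + 5·y_labor = 55.5.
→ y_loom time = 3 and y_labor = 7.5.
linen enters the basis when its profit ≥ yᵀa₃ = 3·3 + 7.5·2 = 24.

24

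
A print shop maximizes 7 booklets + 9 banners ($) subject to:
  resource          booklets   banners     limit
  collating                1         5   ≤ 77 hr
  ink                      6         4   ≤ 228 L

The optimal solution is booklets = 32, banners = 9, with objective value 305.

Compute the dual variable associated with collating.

Both collating and ink are binding at x*.
Dual feasibility on the basic columns requires 1·y_collating + 6·y_ink = 7, 5·y_collating + 4·y_ink = 9.
This yields shadow prices y_collating = 1, y_ink = 1.
Shadow price of collating = 1.

1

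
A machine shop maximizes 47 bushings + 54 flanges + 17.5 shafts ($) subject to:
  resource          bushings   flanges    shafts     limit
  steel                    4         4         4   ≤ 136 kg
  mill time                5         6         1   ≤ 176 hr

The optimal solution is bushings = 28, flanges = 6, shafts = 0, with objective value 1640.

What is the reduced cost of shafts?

At the optimum: steel uses 136 of 136 (binding); mill time uses 176 of 176 (binding).
From A_Bᵀ y = c: 4·y_steel + 5·y_mill time = 47; 4·y_steel + 6·y_mill time = 54.
→ y_steel = 3 and y_mill time = 7.
Reduced cost of shafts: c₃ − yᵀa₃ = 17.5 − (3·4 + 7·1) = 17.5 − 19 = -1.5.

-1.5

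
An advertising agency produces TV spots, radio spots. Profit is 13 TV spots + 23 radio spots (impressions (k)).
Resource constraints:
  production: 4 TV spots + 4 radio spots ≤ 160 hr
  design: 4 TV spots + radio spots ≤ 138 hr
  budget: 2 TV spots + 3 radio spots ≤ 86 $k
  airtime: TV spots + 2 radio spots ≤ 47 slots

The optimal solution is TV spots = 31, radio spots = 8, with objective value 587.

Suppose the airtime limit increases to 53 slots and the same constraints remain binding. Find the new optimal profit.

629

Check each constraint at x*: production 156/160 (slack 4); design 132/138 (slack 6); budget 86/86 (tight); airtime 47/47 (tight).
Slack constraints have shadow price 0 (complementary slackness).
The binding rows give the dual system: 2·y_budget + 1·y_airtime = 13 and 3·y_budget + 2·y_airtime = 23.
Solving: y_budget = 3, y_airtime = 7.
Δz = y_airtime·Δb = 7 × (6) = 42, so new z* = 587 + 42 = 629.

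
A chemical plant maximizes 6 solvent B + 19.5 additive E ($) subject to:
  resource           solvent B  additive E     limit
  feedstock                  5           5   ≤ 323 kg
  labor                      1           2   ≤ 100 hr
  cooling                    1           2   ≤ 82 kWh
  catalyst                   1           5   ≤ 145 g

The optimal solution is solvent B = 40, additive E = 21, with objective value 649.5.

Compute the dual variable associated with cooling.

At the optimum: feedstock uses 305 of 323 (slack = 18); labor uses 82 of 100 (slack = 18); cooling uses 82 of 82 (binding); catalyst uses 145 of 145 (binding).
Since feedstock, labor are not tight, their duals are 0.
The binding rows give the dual system: 1·y_cooling + 1·y_catalyst = 6 and 2·y_cooling + 5·y_catalyst = 19.5.
This yields shadow prices y_cooling = 3.5, y_catalyst = 2.5.
Shadow price of cooling = 3.5.

3.5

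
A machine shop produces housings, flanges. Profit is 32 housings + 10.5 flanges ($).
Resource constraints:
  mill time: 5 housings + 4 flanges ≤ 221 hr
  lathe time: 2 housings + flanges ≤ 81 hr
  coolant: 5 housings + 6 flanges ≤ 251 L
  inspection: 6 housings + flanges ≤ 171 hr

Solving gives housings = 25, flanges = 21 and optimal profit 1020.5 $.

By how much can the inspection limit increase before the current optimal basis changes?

Binding constraints: coolant, inspection. The basis is B = [[5,6],[6,1]] with det -31.
Per unit increase in inspection, x* moves by d = (0.1935, -0.1613).
The basis stays optimal until mill time becomes binding; allowable increase = 37.2 hr.

37.2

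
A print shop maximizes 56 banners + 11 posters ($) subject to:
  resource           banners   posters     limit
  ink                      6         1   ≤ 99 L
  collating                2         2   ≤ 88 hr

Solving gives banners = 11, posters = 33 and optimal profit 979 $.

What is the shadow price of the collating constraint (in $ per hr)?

1

At the optimum: ink uses 99 of 99 (binding); collating uses 88 of 88 (binding).
From A_Bᵀ y = c: 6·y_ink + 2·y_collating = 56; 1·y_ink + 2·y_collating = 11.
This yields shadow prices y_ink = 9, y_collating = 1.
Shadow price of collating = 1.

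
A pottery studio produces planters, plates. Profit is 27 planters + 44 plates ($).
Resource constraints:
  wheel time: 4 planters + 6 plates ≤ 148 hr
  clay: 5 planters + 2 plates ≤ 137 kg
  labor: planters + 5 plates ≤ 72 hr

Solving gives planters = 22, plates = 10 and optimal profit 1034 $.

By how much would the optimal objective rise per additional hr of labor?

At the optimum: wheel time uses 148 of 148 (binding); clay uses 130 of 137 (slack = 7); labor uses 72 of 72 (binding).
By complementary slackness, y = 0 for the non-binding constraint.
From A_Bᵀ y = c: 4·y_wheel time + 1·y_labor = 27; 6·y_wheel time + 5·y_labor = 44.
Solving: y_wheel time = 6.5, y_labor = 1.
Shadow price of labor = 1.

1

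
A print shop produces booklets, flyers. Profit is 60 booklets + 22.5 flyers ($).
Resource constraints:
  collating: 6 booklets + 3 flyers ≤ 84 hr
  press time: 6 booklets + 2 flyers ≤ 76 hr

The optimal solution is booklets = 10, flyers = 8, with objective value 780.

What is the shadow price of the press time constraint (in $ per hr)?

Check each constraint at x*: collating 84/84 (tight); press time 76/76 (tight).
Dual feasibility on the basic columns requires 6·y_collating + 6·y_press time = 60, 3·y_collating + 2·y_press time = 22.5.
Solving: y_collating = 2.5, y_press time = 7.5.
Shadow price of press time = 7.5.

7.5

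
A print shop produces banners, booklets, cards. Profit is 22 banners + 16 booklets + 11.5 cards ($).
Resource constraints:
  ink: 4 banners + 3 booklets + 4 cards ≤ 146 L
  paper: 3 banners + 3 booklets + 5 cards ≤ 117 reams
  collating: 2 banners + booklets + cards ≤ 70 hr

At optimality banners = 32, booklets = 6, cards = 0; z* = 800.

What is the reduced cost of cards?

Binding: ink and collating. Non-binding: paper (3 unused).
By complementary slackness, y = 0 for the non-binding constraint.
Dual feasibility on the basic columns requires 4·y_ink + 2·y_collating = 22, 3·y_ink + 1·y_collating = 16.
This yields shadow prices y_ink = 5, y_collating = 1.
Reduced cost of cards: c₃ − yᵀa₃ = 11.5 − (5·4 + 1·1) = 11.5 − 21 = -9.5.

-9.5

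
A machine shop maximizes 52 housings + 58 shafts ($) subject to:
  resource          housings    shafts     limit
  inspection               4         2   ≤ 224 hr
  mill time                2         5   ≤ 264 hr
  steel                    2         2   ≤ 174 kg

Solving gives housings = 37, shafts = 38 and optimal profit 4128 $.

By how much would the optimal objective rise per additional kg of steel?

0

Check each constraint at x*: inspection 224/224 (tight); mill time 264/264 (tight); steel 150/174 (slack 24).
By complementary slackness, y = 0 for the non-binding constraint.
Dual feasibility on the basic columns requires 4·y_inspection + 2·y_mill time = 52, 2·y_inspection + 5·y_mill time = 58.
This yields shadow prices y_inspection = 9, y_mill time = 8.
Shadow price of steel = 0.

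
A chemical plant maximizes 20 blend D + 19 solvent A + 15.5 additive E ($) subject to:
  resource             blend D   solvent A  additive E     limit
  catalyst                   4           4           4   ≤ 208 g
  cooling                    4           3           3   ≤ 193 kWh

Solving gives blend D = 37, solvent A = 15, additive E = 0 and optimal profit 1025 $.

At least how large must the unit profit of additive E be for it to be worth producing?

At the optimum: catalyst uses 208 of 208 (binding); cooling uses 193 of 193 (binding).
Dual feasibility on the basic columns requires 4·y_catalyst + 4·y_cooling = 20, 4·y_catalyst + 3·y_cooling = 19.
Solving: y_catalyst = 4, y_cooling = 1.
additive E enters the basis when its profit ≥ yᵀa₃ = 4·4 + 1·3 = 19.

19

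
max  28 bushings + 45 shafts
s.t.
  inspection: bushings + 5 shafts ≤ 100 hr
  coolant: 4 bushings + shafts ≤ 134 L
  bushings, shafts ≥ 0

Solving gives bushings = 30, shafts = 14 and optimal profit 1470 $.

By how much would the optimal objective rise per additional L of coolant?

5

At the optimum: inspection uses 100 of 100 (binding); coolant uses 134 of 134 (binding).
Dual feasibility on the basic columns requires 1·y_inspection + 4·y_coolant = 28, 5·y_inspection + 1·y_coolant = 45.
Solving: y_inspection = 8, y_coolant = 5.
Shadow price of coolant = 5.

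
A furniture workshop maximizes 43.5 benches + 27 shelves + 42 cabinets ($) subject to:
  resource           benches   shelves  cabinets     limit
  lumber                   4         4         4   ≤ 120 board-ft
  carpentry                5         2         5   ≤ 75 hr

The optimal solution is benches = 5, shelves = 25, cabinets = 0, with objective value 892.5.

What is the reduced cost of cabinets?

Check each constraint at x*: lumber 120/120 (tight); carpentry 75/75 (tight).
From A_Bᵀ y = c: 4·y_lumber + 5·y_carpentry = 43.5; 4·y_lumber + 2·y_carpentry = 27.
→ y_lumber = 4 and y_carpentry = 5.5.
Reduced cost of cabinets: c₃ − yᵀa₃ = 42 − (4·4 + 5.5·5) = 42 − 43.5 = -1.5.

-1.5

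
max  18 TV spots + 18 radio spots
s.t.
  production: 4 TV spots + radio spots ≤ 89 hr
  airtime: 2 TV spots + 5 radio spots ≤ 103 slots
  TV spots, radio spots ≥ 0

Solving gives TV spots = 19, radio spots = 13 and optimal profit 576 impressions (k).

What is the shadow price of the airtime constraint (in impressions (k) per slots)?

Both production and airtime are binding at x*.
Dual feasibility on the basic columns requires 4·y_production + 2·y_airtime = 18, 1·y_production + 5·y_airtime = 18.
This yields shadow prices y_production = 3, y_airtime = 3.
Shadow price of airtime = 3.

3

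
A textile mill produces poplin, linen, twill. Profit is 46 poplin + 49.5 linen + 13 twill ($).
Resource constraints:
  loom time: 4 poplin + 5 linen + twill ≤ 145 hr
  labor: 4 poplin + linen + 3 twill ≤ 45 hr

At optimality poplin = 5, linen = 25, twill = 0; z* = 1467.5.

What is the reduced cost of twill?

Both loom time and labor are binding at x*.
From A_Bᵀ y = c: 4·y_loom time + 4·y_labor = 46; 5·y_loom time + 1·y_labor = 49.5.
This yields shadow prices y_loom time = 9.5, y_labor = 2.
Reduced cost of twill: c₃ − yᵀa₃ = 13 − (9.5·1 + 2·3) = 13 − 15.5 = -2.5.

-2.5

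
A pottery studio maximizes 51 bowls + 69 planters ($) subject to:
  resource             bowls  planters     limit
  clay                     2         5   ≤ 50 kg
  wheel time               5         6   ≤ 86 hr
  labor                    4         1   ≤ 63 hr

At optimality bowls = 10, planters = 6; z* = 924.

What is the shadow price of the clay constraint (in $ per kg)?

3

At the optimum: clay uses 50 of 50 (binding); wheel time uses 86 of 86 (binding); labor uses 46 of 63 (slack = 17).
By complementary slackness, y = 0 for the non-binding constraint.
Dual feasibility on the basic columns requires 2·y_clay + 5·y_wheel time = 51, 5·y_clay + 6·y_wheel time = 69.
→ y_clay = 3 and y_wheel time = 9.
Shadow price of clay = 3.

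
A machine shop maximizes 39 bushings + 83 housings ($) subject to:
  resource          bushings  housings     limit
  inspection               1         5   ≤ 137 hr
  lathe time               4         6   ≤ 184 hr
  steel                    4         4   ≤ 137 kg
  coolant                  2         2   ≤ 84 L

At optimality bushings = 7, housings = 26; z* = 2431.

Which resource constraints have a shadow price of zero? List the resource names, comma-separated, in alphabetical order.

coolant, steel

inspection: 137/137 (binding)
lathe time: 184/184 (binding)
steel: 132/137 (slack 5)
coolant: 66/84 (slack 18)
By complementary slackness, a constraint with positive slack has shadow price 0 → coolant, steel.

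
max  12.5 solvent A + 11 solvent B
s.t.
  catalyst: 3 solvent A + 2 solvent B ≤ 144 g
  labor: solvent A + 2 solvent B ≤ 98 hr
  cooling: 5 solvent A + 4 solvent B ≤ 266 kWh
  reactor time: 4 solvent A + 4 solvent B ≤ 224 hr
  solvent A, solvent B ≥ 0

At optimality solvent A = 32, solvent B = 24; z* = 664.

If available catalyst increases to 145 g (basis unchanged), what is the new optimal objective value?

Check each constraint at x*: catalyst 144/144 (tight); labor 80/98 (slack 18); cooling 256/266 (slack 10); reactor time 224/224 (tight).
Since labor, cooling are not tight, their duals are 0.
From A_Bᵀ y = c: 3·y_catalyst + 4·y_reactor time = 12.5; 2·y_catalyst + 4·y_reactor time = 11.
Solving: y_catalyst = 1.5, y_reactor time = 2.
Δz = y_catalyst·Δb = 1.5 × (1) = 1.5, so new z* = 664 + 1.5 = 665.5.

665.5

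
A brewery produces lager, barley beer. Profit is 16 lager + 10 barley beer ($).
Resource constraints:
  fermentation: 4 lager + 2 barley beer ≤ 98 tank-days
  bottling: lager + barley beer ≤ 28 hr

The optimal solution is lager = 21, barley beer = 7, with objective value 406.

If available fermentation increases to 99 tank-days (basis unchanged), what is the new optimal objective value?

409

At the optimum: fermentation uses 98 of 98 (binding); bottling uses 28 of 28 (binding).
Dual feasibility on the basic columns requires 4·y_fermentation + 1·y_bottling = 16, 2·y_fermentation + 1·y_bottling = 10.
This yields shadow prices y_fermentation = 3, y_bottling = 4.
Δz = y_fermentation·Δb = 3 × (1) = 3, so new z* = 406 + 3 = 409.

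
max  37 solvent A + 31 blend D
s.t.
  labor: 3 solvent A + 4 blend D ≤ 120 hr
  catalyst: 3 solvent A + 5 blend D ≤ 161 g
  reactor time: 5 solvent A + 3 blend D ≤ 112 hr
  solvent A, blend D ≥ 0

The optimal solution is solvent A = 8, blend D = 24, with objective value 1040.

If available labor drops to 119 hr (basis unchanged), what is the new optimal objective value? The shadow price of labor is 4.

1036

Δb = -1, so new z* = 1040 + (4)·(-1) = 1040 − 4 = 1036.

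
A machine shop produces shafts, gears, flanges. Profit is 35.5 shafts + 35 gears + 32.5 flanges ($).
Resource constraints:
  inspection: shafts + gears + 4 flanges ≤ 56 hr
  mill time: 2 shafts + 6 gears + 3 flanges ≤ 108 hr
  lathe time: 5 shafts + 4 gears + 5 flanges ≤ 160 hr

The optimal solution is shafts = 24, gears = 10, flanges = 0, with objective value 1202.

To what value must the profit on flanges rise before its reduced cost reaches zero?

37

Binding: mill time and lathe time. Non-binding: inspection (22 unused).
Slack constraints have shadow price 0 (complementary slackness).
Dual feasibility on the basic columns requires 2·y_mill time + 5·y_lathe time = 35.5, 6·y_mill time + 4·y_lathe time = 35.
This yields shadow prices y_mill time = 1.5, y_lathe time = 6.5.
flanges enters the basis when its profit ≥ yᵀa₃ = 1.5·3 + 6.5·5 = 37.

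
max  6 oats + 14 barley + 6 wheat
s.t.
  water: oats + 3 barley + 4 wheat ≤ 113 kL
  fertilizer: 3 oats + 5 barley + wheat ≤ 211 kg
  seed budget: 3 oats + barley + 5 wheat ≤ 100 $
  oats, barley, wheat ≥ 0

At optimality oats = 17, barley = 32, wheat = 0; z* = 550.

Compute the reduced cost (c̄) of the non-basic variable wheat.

-7

Binding: water and fertilizer. Non-binding: seed budget (17 unused).
Slack constraints have shadow price 0 (complementary slackness).
From A_Bᵀ y = c: 1·y_water + 3·y_fertilizer = 6; 3·y_water + 5·y_fertilizer = 14.
This yields shadow prices y_water = 3, y_fertilizer = 1.
Reduced cost of wheat: c₃ − yᵀa₃ = 6 − (3·4 + 1·1) = 6 − 13 = -7.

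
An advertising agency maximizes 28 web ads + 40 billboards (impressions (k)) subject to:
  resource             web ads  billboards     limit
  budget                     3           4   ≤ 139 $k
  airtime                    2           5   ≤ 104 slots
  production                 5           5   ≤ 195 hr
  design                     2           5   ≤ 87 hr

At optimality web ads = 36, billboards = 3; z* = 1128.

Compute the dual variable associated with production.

Check each constraint at x*: budget 120/139 (slack 19); airtime 87/104 (slack 17); production 195/195 (tight); design 87/87 (tight).
By complementary slackness, y = 0 for the non-binding constraints.
From A_Bᵀ y = c: 5·y_production + 2·y_design = 28; 5·y_production + 5·y_design = 40.
Solving: y_production = 4, y_design = 4.
Shadow price of production = 4.

4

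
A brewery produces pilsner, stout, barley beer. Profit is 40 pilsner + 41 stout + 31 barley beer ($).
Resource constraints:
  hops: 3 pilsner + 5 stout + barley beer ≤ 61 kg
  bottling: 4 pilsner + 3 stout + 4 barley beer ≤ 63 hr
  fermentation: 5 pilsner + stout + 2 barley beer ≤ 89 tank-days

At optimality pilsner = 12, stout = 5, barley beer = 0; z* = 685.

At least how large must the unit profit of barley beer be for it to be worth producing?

32

Binding: hops and bottling. Non-binding: fermentation (24 unused).
Since fermentation is not tight, its dual is 0.
From A_Bᵀ y = c: 3·y_hops + 4·y_bottling = 40; 5·y_hops + 3·y_bottling = 41.
Solving: y_hops = 4, y_bottling = 7.
barley beer enters the basis when its profit ≥ yᵀa₃ = 4·1 + 7·4 = 32.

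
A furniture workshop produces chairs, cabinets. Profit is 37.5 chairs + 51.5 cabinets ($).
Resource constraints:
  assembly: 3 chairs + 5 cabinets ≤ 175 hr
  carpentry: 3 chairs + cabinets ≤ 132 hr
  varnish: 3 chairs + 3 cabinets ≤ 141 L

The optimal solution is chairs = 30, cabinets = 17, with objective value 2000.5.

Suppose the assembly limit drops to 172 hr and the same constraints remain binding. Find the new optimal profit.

Binding: assembly and varnish. Non-binding: carpentry (25 unused).
By complementary slackness, y = 0 for the non-binding constraint.
The binding rows give the dual system: 3·y_assembly + 3·y_varnish = 37.5 and 5·y_assembly + 3·y_varnish = 51.5.
Solving: y_assembly = 7, y_varnish = 5.5.
Δz = y_assembly·Δb = 7 × (-3) = -21, so new z* = 2000.5 − 21 = 1979.5.

1979.5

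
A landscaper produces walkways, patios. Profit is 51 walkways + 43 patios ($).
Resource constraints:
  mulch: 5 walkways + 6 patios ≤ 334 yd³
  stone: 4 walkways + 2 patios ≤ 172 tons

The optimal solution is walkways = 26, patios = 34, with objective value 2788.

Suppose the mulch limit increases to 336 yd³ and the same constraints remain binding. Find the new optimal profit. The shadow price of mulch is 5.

Δb = 2, so new z* = 2788 + (5)·(2) = 2788 + 10 = 2798.

2798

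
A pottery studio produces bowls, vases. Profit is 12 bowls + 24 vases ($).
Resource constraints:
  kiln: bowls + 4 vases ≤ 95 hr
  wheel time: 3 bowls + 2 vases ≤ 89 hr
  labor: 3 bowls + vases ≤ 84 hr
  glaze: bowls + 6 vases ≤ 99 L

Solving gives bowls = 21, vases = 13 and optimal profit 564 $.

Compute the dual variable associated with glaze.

At the optimum: kiln uses 73 of 95 (slack = 22); wheel time uses 89 of 89 (binding); labor uses 76 of 84 (slack = 8); glaze uses 99 of 99 (binding).
Since kiln, labor are not tight, their duals are 0.
Dual feasibility on the basic columns requires 3·y_wheel time + 1·y_glaze = 12, 2·y_wheel time + 6·y_glaze = 24.
Solving: y_wheel time = 3, y_glaze = 3.
Shadow price of glaze = 3.

3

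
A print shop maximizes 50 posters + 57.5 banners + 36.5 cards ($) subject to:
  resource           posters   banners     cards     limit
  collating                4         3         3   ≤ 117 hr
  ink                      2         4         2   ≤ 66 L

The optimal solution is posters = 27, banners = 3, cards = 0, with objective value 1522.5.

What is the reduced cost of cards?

Check each constraint at x*: collating 117/117 (tight); ink 66/66 (tight).
The binding rows give the dual system: 4·y_collating + 2·y_ink = 50 and 3·y_collating + 4·y_ink = 57.5.
→ y_collating = 8.5 and y_ink = 8.
Reduced cost of cards: c₃ − yᵀa₃ = 36.5 − (8.5·3 + 8·2) = 36.5 − 41.5 = -5.

-5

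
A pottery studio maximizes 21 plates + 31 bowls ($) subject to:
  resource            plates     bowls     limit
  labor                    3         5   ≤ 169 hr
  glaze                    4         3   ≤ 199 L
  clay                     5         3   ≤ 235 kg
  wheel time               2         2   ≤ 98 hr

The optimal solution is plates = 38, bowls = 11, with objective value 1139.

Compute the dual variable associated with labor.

5

Binding: labor and wheel time. Non-binding: glaze (14 unused), clay (12 unused).
Slack constraints have shadow price 0 (complementary slackness).
From A_Bᵀ y = c: 3·y_labor + 2·y_wheel time = 21; 5·y_labor + 2·y_wheel time = 31.
This yields shadow prices y_labor = 5, y_wheel time = 3.
Shadow price of labor = 5.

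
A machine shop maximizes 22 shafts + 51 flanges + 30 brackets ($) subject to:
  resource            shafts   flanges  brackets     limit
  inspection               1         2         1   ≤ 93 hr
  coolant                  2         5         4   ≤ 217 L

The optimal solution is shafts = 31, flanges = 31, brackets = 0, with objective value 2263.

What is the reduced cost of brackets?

Both inspection and coolant are binding at x*.
Dual feasibility on the basic columns requires 1·y_inspection + 2·y_coolant = 22, 2·y_inspection + 5·y_coolant = 51.
→ y_inspection = 8 and y_coolant = 7.
Reduced cost of brackets: c₃ − yᵀa₃ = 30 − (8·1 + 7·4) = 30 − 36 = -6.

-6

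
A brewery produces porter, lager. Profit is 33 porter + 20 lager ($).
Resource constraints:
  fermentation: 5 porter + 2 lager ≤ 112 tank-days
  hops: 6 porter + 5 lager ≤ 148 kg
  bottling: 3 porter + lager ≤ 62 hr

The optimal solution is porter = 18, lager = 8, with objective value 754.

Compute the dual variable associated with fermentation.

At the optimum: fermentation uses 106 of 112 (slack = 6); hops uses 148 of 148 (binding); bottling uses 62 of 62 (binding).
By complementary slackness, y = 0 for the non-binding constraint.
From A_Bᵀ y = c: 6·y_hops + 3·y_bottling = 33; 5·y_hops + 1·y_bottling = 20.
This yields shadow prices y_hops = 3, y_bottling = 5.
Shadow price of fermentation = 0.

0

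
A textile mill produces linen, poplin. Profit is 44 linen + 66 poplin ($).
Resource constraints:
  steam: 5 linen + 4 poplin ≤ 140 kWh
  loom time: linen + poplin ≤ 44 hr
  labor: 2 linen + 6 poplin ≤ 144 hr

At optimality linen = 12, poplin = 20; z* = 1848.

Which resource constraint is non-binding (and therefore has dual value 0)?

loom time

steam: 140/140 (binding)
loom time: 32/44 (slack 12)
labor: 144/144 (binding)
By complementary slackness, a constraint with positive slack has shadow price 0 → loom time.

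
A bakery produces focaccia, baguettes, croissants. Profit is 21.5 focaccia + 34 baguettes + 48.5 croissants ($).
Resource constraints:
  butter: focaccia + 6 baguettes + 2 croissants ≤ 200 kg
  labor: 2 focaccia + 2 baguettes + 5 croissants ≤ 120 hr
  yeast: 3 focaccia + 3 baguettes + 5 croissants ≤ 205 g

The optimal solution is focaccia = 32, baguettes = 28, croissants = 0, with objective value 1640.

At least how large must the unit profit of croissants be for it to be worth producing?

At the optimum: butter uses 200 of 200 (binding); labor uses 120 of 120 (binding); yeast uses 180 of 205 (slack = 25).
Since yeast is not tight, its dual is 0.
Dual feasibility on the basic columns requires 1·y_butter + 2·y_labor = 21.5, 6·y_butter + 2·y_labor = 34.
This yields shadow prices y_butter = 2.5, y_labor = 9.5.
croissants enters the basis when its profit ≥ yᵀa₃ = 2.5·2 + 9.5·5 = 52.5.

52.5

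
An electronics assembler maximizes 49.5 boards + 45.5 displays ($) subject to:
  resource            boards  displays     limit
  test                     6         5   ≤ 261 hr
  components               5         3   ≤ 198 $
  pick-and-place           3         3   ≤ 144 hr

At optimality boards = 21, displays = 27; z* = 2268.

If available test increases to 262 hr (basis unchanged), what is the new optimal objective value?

2272

At the optimum: test uses 261 of 261 (binding); components uses 186 of 198 (slack = 12); pick-and-place uses 144 of 144 (binding).
By complementary slackness, y = 0 for the non-binding constraint.
Dual feasibility on the basic columns requires 6·y_test + 3·y_pick-and-place = 49.5, 5·y_test + 3·y_pick-and-place = 45.5.
This yields shadow prices y_test = 4, y_pick-and-place = 8.5.
Δz = y_test·Δb = 4 × (1) = 4, so new z* = 2268 + 4 = 2272.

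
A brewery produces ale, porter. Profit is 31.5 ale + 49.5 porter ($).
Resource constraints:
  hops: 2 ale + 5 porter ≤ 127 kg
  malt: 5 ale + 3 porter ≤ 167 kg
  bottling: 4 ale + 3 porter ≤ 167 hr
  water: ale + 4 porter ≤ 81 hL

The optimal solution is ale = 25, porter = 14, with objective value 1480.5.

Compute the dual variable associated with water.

9

At the optimum: hops uses 120 of 127 (slack = 7); malt uses 167 of 167 (binding); bottling uses 142 of 167 (slack = 25); water uses 81 of 81 (binding).
By complementary slackness, y = 0 for the non-binding constraints.
Dual feasibility on the basic columns requires 5·y_malt + 1·y_water = 31.5, 3·y_malt + 4·y_water = 49.5.
→ y_malt = 4.5 and y_water = 9.
Shadow price of water = 9.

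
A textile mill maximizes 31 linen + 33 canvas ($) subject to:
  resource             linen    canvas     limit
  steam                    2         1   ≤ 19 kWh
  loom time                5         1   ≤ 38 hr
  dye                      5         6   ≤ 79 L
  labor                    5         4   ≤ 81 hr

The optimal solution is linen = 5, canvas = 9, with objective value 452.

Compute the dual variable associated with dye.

5

Check each constraint at x*: steam 19/19 (tight); loom time 34/38 (slack 4); dye 79/79 (tight); labor 61/81 (slack 20).
Since loom time, labor are not tight, their duals are 0.
From A_Bᵀ y = c: 2·y_steam + 5·y_dye = 31; 1·y_steam + 6·y_dye = 33.
→ y_steam = 3 and y_dye = 5.
Shadow price of dye = 5.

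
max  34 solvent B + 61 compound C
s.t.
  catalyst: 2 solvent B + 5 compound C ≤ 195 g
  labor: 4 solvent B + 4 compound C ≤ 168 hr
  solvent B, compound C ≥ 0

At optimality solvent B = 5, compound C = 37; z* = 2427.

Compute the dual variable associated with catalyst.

9

Both catalyst and labor are binding at x*.
Dual feasibility on the basic columns requires 2·y_catalyst + 4·y_labor = 34, 5·y_catalyst + 4·y_labor = 61.
This yields shadow prices y_catalyst = 9, y_labor = 4.
Shadow price of catalyst = 9.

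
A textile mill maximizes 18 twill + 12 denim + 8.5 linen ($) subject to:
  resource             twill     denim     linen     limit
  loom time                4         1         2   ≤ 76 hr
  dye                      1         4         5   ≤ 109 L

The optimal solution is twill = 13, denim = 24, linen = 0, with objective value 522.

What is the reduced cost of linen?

At the optimum: loom time uses 76 of 76 (binding); dye uses 109 of 109 (binding).
From A_Bᵀ y = c: 4·y_loom time + 1·y_dye = 18; 1·y_loom time + 4·y_dye = 12.
→ y_loom time = 4 and y_dye = 2.
Reduced cost of linen: c₃ − yᵀa₃ = 8.5 − (4·2 + 2·5) = 8.5 − 18 = -9.5.

-9.5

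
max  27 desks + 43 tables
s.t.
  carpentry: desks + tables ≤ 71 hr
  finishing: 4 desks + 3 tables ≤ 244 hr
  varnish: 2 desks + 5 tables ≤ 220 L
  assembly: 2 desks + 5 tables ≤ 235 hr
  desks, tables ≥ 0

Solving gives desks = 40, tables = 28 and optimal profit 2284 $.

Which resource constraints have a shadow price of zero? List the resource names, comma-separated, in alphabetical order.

carpentry: 68/71 (slack 3)
finishing: 244/244 (binding)
varnish: 220/220 (binding)
assembly: 220/235 (slack 15)
By complementary slackness, a constraint with positive slack has shadow price 0 → assembly, carpentry.

assembly, carpentry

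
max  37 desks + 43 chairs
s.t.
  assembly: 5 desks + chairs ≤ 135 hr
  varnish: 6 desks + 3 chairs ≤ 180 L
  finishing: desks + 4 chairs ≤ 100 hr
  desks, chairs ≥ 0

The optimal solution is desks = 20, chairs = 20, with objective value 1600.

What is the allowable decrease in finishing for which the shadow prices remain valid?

35

Binding constraints: varnish, finishing. The basis is B = [[6,3],[1,4]] with det 21.
Per unit decrease in finishing, x* moves by d = (0.1429, -0.2857).
The basis stays optimal until assembly becomes binding; allowable decrease = 35 hr.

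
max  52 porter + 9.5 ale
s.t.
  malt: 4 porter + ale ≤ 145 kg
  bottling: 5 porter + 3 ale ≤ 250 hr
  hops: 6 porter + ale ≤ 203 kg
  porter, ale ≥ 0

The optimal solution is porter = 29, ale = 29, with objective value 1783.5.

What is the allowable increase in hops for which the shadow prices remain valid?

Binding constraints: malt, hops. The basis is B = [[4,1],[6,1]] with det -2.
Per unit increase in hops, x* moves by d = (0.5, -2).
The basis stays optimal until ale reaches 0; allowable increase = 14.5 kg.

14.5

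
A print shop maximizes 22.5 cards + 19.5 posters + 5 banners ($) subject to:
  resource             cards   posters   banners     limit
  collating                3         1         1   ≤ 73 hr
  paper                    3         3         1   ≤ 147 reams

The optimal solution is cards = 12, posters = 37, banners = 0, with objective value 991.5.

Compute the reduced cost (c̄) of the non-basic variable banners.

-2.5

Both collating and paper are binding at x*.
The binding rows give the dual system: 3·y_collating + 3·y_paper = 22.5 and 1·y_collating + 3·y_paper = 19.5.
→ y_collating = 1.5 and y_paper = 6.
Reduced cost of banners: c₃ − yᵀa₃ = 5 − (1.5·1 + 6·1) = 5 − 7.5 = -2.5.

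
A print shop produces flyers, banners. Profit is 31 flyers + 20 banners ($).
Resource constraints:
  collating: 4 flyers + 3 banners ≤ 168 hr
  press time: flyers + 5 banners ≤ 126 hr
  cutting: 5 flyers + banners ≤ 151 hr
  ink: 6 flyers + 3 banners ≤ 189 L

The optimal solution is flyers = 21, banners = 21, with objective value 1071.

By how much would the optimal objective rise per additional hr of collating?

Check each constraint at x*: collating 147/168 (slack 21); press time 126/126 (tight); cutting 126/151 (slack 25); ink 189/189 (tight).
Slack constraints have shadow price 0 (complementary slackness).
Dual feasibility on the basic columns requires 1·y_press time + 6·y_ink = 31, 5·y_press time + 3·y_ink = 20.
→ y_press time = 1 and y_ink = 5.
Shadow price of collating = 0.

0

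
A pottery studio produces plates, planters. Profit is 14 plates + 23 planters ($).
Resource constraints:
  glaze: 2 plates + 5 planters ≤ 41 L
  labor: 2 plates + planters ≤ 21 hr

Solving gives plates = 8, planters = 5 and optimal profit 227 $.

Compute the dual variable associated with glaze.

4

Both glaze and labor are binding at x*.
Dual feasibility on the basic columns requires 2·y_glaze + 2·y_labor = 14, 5·y_glaze + 1·y_labor = 23.
Solving: y_glaze = 4, y_labor = 3.
Shadow price of glaze = 4.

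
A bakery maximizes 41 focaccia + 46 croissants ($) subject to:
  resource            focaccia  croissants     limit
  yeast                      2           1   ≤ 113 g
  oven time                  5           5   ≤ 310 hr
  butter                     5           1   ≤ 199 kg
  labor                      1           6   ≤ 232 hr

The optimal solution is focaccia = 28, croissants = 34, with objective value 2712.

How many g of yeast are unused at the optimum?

23

yeast used = 2·28 + 1·34 = 90; slack = 113 − 90 = 23.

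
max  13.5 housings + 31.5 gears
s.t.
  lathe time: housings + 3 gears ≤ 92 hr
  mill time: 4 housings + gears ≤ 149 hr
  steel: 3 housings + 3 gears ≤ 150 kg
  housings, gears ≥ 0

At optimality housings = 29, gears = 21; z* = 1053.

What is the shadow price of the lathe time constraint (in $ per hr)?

Binding: lathe time and steel. Non-binding: mill time (12 unused).
By complementary slackness, y = 0 for the non-binding constraint.
Dual feasibility on the basic columns requires 1·y_lathe time + 3·y_steel = 13.5, 3·y_lathe time + 3·y_steel = 31.5.
→ y_lathe time = 9 and y_steel = 1.5.
Shadow price of lathe time = 9.

9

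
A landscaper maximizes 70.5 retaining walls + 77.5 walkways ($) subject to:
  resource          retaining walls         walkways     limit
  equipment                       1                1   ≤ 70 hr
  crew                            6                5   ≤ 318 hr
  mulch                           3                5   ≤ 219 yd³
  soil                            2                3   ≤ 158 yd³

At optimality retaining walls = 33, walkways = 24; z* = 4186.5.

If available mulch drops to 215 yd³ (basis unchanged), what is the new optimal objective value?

At the optimum: equipment uses 57 of 70 (slack = 13); crew uses 318 of 318 (binding); mulch uses 219 of 219 (binding); soil uses 138 of 158 (slack = 20).
Slack constraints have shadow price 0 (complementary slackness).
From A_Bᵀ y = c: 6·y_crew + 3·y_mulch = 70.5; 5·y_crew + 5·y_mulch = 77.5.
→ y_crew = 8 and y_mulch = 7.5.
Δz = y_mulch·Δb = 7.5 × (-4) = -30, so new z* = 4186.5 − 30 = 4156.5.

4156.5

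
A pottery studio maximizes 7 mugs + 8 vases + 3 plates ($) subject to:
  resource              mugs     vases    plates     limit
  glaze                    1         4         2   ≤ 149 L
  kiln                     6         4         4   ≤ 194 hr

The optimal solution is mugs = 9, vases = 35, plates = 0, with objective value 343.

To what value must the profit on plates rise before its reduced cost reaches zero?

6

At the optimum: glaze uses 149 of 149 (binding); kiln uses 194 of 194 (binding).
The binding rows give the dual system: 1·y_glaze + 6·y_kiln = 7 and 4·y_glaze + 4·y_kiln = 8.
This yields shadow prices y_glaze = 1, y_kiln = 1.
plates enters the basis when its profit ≥ yᵀa₃ = 1·2 + 1·4 = 6.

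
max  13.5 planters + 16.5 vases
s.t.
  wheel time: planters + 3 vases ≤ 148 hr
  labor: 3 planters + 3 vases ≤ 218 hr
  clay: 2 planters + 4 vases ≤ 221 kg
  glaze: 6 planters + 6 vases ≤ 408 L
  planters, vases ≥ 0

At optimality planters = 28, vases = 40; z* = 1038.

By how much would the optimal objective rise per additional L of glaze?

Binding: wheel time and glaze. Non-binding: labor (14 unused), clay (5 unused).
By complementary slackness, y = 0 for the non-binding constraints.
The binding rows give the dual system: 1·y_wheel time + 6·y_glaze = 13.5 and 3·y_wheel time + 6·y_glaze = 16.5.
Solving: y_wheel time = 1.5, y_glaze = 2.
Shadow price of glaze = 2.

2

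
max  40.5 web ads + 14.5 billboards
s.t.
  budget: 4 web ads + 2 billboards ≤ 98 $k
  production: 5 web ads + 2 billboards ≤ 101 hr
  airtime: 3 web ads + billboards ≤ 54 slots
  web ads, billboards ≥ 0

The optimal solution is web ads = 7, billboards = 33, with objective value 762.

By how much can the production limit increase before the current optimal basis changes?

Binding constraints: production, airtime. The basis is B = [[5,2],[3,1]] with det -1.
Per unit increase in production, x* moves by d = (-1, 3).
The basis stays optimal until budget becomes binding; allowable increase = 2 hr.

2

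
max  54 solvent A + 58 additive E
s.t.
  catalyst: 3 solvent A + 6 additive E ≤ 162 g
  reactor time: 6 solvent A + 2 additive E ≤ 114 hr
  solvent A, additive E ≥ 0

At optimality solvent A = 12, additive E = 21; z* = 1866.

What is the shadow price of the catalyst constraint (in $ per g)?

8

Check each constraint at x*: catalyst 162/162 (tight); reactor time 114/114 (tight).
From A_Bᵀ y = c: 3·y_catalyst + 6·y_reactor time = 54; 6·y_catalyst + 2·y_reactor time = 58.
Solving: y_catalyst = 8, y_reactor time = 5.
Shadow price of catalyst = 8.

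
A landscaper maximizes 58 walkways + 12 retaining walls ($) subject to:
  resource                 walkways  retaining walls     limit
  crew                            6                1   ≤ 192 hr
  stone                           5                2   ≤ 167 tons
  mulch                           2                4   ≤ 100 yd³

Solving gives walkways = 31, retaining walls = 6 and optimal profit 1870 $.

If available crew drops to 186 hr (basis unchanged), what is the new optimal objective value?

1822

Binding: crew and stone. Non-binding: mulch (14 unused).
Slack constraints have shadow price 0 (complementary slackness).
Dual feasibility on the basic columns requires 6·y_crew + 5·y_stone = 58, 1·y_crew + 2·y_stone = 12.
Solving: y_crew = 8, y_stone = 2.
Δz = y_crew·Δb = 8 × (-6) = -48, so new z* = 1870 − 48 = 1822.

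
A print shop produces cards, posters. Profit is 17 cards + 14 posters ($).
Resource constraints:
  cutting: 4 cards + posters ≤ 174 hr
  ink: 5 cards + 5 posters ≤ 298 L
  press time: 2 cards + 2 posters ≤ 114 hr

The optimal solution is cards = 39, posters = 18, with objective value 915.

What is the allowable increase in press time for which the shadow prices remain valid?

Binding constraints: cutting, press time. The basis is B = [[4,1],[2,2]] with det 6.
Per unit increase in press time, x* moves by d = (-0.1667, 0.6667).
The basis stays optimal until ink becomes binding; allowable increase = 5.2 hr.

5.2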